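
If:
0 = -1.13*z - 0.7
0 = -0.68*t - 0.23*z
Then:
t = 0.21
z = -0.62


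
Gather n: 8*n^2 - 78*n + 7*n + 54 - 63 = 8*n^2 - 71*n - 9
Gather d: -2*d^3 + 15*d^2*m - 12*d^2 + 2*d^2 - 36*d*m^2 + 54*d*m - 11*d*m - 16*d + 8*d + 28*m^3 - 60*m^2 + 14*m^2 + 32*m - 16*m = -2*d^3 + d^2*(15*m - 10) + d*(-36*m^2 + 43*m - 8) + 28*m^3 - 46*m^2 + 16*m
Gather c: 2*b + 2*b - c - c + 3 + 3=4*b - 2*c + 6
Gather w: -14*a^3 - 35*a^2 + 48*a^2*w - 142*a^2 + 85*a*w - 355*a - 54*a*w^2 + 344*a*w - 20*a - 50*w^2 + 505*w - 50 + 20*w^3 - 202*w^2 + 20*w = -14*a^3 - 177*a^2 - 375*a + 20*w^3 + w^2*(-54*a - 252) + w*(48*a^2 + 429*a + 525) - 50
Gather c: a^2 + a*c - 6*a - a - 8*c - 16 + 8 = a^2 - 7*a + c*(a - 8) - 8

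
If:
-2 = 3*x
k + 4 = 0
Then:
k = -4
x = -2/3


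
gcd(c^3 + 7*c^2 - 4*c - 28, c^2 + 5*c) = 1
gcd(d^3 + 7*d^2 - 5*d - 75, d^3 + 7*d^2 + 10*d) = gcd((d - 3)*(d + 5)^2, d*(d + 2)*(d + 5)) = d + 5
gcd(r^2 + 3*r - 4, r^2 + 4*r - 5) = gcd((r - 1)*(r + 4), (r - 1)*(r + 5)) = r - 1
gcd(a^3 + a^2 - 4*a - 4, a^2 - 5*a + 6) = a - 2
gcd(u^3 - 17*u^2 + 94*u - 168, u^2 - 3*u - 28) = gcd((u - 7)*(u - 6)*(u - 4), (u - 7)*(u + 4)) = u - 7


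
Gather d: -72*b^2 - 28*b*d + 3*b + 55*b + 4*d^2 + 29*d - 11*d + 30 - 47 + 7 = -72*b^2 + 58*b + 4*d^2 + d*(18 - 28*b) - 10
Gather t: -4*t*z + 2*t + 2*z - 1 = t*(2 - 4*z) + 2*z - 1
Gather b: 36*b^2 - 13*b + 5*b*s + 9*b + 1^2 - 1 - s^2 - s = 36*b^2 + b*(5*s - 4) - s^2 - s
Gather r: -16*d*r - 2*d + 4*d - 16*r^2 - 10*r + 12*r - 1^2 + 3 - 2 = 2*d - 16*r^2 + r*(2 - 16*d)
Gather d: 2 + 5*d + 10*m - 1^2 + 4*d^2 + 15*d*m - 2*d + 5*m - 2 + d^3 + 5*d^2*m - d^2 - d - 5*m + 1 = d^3 + d^2*(5*m + 3) + d*(15*m + 2) + 10*m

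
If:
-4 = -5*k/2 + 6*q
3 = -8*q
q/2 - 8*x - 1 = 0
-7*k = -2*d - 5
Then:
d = -1/20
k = 7/10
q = -3/8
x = -19/128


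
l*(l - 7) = l^2 - 7*l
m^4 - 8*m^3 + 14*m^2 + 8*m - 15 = (m - 5)*(m - 3)*(m - 1)*(m + 1)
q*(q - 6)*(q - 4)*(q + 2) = q^4 - 8*q^3 + 4*q^2 + 48*q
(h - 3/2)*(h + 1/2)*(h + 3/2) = h^3 + h^2/2 - 9*h/4 - 9/8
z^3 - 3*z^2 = z^2*(z - 3)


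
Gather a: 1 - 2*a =1 - 2*a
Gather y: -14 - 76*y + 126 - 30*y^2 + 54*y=-30*y^2 - 22*y + 112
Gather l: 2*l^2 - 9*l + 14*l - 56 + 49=2*l^2 + 5*l - 7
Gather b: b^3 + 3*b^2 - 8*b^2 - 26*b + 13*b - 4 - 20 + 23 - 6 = b^3 - 5*b^2 - 13*b - 7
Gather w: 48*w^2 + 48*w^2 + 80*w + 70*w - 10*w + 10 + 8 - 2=96*w^2 + 140*w + 16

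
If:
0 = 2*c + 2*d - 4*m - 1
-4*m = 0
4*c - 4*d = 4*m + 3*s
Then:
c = 3*s/8 + 1/4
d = 1/4 - 3*s/8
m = 0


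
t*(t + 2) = t^2 + 2*t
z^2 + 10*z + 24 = (z + 4)*(z + 6)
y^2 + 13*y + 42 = (y + 6)*(y + 7)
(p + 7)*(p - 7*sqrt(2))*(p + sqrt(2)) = p^3 - 6*sqrt(2)*p^2 + 7*p^2 - 42*sqrt(2)*p - 14*p - 98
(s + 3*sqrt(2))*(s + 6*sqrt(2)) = s^2 + 9*sqrt(2)*s + 36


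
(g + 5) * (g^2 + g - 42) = g^3 + 6*g^2 - 37*g - 210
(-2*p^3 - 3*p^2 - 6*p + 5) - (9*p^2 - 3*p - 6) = -2*p^3 - 12*p^2 - 3*p + 11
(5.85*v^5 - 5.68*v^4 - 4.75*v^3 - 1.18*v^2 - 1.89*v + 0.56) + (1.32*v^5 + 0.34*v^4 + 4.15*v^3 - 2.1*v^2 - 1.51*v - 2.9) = 7.17*v^5 - 5.34*v^4 - 0.6*v^3 - 3.28*v^2 - 3.4*v - 2.34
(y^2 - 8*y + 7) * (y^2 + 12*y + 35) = y^4 + 4*y^3 - 54*y^2 - 196*y + 245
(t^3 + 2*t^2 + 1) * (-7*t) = -7*t^4 - 14*t^3 - 7*t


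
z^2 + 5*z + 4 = (z + 1)*(z + 4)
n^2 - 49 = (n - 7)*(n + 7)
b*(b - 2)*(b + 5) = b^3 + 3*b^2 - 10*b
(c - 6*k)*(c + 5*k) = c^2 - c*k - 30*k^2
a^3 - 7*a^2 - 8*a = a*(a - 8)*(a + 1)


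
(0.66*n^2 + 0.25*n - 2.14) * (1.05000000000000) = 0.693*n^2 + 0.2625*n - 2.247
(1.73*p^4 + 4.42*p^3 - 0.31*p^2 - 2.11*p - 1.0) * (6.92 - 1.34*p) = -2.3182*p^5 + 6.0488*p^4 + 31.0018*p^3 + 0.6822*p^2 - 13.2612*p - 6.92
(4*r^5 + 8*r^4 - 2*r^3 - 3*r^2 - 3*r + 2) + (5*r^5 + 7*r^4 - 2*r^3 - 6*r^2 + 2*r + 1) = 9*r^5 + 15*r^4 - 4*r^3 - 9*r^2 - r + 3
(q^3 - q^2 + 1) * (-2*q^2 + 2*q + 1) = -2*q^5 + 4*q^4 - q^3 - 3*q^2 + 2*q + 1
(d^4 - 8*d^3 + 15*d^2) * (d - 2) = d^5 - 10*d^4 + 31*d^3 - 30*d^2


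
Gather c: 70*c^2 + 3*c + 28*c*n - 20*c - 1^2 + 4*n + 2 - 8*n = 70*c^2 + c*(28*n - 17) - 4*n + 1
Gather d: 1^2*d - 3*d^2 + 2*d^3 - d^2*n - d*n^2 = 2*d^3 + d^2*(-n - 3) + d*(1 - n^2)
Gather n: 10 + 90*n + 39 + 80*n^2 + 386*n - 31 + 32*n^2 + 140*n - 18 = 112*n^2 + 616*n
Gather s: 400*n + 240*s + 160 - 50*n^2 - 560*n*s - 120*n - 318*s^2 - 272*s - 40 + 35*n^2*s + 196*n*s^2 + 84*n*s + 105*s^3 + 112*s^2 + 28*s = -50*n^2 + 280*n + 105*s^3 + s^2*(196*n - 206) + s*(35*n^2 - 476*n - 4) + 120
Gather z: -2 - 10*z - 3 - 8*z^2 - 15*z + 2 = -8*z^2 - 25*z - 3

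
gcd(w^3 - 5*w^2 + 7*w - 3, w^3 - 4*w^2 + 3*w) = w^2 - 4*w + 3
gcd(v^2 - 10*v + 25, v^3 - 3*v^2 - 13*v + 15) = v - 5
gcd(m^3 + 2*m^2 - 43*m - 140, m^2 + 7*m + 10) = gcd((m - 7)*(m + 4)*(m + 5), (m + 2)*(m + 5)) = m + 5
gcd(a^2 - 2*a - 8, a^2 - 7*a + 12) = a - 4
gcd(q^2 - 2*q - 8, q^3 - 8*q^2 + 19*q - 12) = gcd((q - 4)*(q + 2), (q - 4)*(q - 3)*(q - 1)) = q - 4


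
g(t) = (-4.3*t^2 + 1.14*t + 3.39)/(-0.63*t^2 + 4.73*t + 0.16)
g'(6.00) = -20.53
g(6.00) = -24.67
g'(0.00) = -619.23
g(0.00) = 21.19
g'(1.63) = -1.65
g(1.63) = -1.00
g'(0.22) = -11.81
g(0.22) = 2.93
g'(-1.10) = -1.27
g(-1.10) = 0.53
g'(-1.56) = -0.89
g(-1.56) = 1.01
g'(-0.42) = -5.47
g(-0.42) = -1.11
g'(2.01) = -1.76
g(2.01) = -1.64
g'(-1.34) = -1.03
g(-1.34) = 0.80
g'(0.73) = -2.25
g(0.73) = 0.59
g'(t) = (1.14 - 8.6*t)/(-0.63*t^2 + 4.73*t + 0.16) + (1.26*t - 4.73)*(-4.3*t^2 + 1.14*t + 3.39)/(-0.63*t^2 + 4.73*t + 0.16)^2 = (-19.6208*t^2 + 2.8954*t - 15.8523)/(0.3969*t^4 - 5.9598*t^3 + 22.1713*t^2 + 1.5136*t + 0.0256)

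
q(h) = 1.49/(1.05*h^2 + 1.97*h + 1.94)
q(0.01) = 0.76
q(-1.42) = 1.18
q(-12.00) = 0.01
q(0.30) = 0.57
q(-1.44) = 1.16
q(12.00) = 0.01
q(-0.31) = 1.04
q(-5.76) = 0.06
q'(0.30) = -0.56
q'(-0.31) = -0.96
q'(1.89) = -0.10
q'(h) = 1.49*(-2.1*h - 1.97)/(1.05*h^2 + 1.97*h + 1.94)^2 = (-3.129*h - 2.9353)/(1.05*h^2 + 1.97*h + 1.94)^2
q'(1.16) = -0.21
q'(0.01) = -0.77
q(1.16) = 0.26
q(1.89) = 0.16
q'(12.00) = -0.00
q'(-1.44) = 0.96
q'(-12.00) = 0.00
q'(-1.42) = 0.95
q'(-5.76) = 0.02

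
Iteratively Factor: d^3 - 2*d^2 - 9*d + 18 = (d - 3)*(d^2 + d - 6) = (d - 3)*(d + 3)*(d - 2)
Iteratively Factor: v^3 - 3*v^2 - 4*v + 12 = (v - 2)*(v^2 - v - 6) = (v - 2)*(v + 2)*(v - 3)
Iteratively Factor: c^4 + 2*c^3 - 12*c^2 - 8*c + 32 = (c + 4)*(c^3 - 2*c^2 - 4*c + 8) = (c - 2)*(c + 4)*(c^2 - 4) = (c - 2)*(c + 2)*(c + 4)*(c - 2)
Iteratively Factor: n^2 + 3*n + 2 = (n + 2)*(n + 1)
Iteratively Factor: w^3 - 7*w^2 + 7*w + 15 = (w + 1)*(w^2 - 8*w + 15) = (w - 5)*(w + 1)*(w - 3)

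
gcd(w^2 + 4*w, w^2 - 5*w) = w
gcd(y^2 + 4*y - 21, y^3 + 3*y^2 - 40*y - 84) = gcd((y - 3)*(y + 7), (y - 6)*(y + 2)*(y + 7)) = y + 7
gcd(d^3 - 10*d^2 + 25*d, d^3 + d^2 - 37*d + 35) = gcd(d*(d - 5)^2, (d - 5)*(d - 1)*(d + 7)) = d - 5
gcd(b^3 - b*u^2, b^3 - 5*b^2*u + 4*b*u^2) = -b^2 + b*u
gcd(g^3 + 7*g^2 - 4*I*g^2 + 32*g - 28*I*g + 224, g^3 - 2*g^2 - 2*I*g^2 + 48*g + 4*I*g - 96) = g - 8*I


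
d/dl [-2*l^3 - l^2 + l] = -6*l^2 - 2*l + 1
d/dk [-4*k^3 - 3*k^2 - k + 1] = -12*k^2 - 6*k - 1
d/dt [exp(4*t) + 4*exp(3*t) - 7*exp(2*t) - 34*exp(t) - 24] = (4*exp(3*t) + 12*exp(2*t) - 14*exp(t) - 34)*exp(t)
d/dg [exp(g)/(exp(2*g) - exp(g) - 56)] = (-(2*exp(g) - 1)*exp(g) + exp(2*g) - exp(g) - 56)*exp(g)/(-exp(2*g) + exp(g) + 56)^2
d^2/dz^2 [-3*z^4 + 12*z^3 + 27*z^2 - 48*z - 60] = -36*z^2 + 72*z + 54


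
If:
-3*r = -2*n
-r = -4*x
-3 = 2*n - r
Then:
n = -9/4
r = -3/2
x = -3/8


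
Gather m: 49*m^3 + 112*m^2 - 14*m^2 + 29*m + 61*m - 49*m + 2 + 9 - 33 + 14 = 49*m^3 + 98*m^2 + 41*m - 8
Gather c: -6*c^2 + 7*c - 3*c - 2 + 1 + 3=-6*c^2 + 4*c + 2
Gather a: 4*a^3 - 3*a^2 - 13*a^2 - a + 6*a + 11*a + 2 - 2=4*a^3 - 16*a^2 + 16*a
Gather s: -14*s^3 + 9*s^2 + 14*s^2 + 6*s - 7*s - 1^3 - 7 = -14*s^3 + 23*s^2 - s - 8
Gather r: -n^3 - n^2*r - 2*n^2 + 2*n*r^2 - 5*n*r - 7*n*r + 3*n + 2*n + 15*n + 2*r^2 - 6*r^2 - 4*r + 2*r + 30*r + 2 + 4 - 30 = -n^3 - 2*n^2 + 20*n + r^2*(2*n - 4) + r*(-n^2 - 12*n + 28) - 24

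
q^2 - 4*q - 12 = (q - 6)*(q + 2)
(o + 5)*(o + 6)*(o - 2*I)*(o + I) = o^4 + 11*o^3 - I*o^3 + 32*o^2 - 11*I*o^2 + 22*o - 30*I*o + 60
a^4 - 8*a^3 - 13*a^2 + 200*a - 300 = (a - 6)*(a - 5)*(a - 2)*(a + 5)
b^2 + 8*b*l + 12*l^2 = (b + 2*l)*(b + 6*l)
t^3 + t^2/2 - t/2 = t*(t - 1/2)*(t + 1)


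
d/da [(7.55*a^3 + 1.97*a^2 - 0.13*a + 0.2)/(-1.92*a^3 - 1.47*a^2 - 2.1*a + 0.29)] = (7.105427357601e-15*a^5 - 7.3161*a^4 - 32.2092*a^3 + 3.3924*a^2 + 1.7306*a + 0.3823)/(3.6864*a^6 + 5.6448*a^5 + 10.2249*a^4 + 5.0604*a^3 + 3.5574*a^2 - 1.218*a + 0.0841)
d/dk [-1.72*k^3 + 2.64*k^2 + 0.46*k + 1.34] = -5.16*k^2 + 5.28*k + 0.46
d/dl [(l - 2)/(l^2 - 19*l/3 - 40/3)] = 9*(-l^2 + 4*l - 26)/(9*l^4 - 114*l^3 + 121*l^2 + 1520*l + 1600)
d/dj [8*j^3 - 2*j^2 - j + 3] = 24*j^2 - 4*j - 1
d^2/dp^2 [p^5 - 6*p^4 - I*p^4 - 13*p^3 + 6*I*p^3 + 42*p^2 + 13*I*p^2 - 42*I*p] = 20*p^3 + p^2*(-72 - 12*I) + p*(-78 + 36*I) + 84 + 26*I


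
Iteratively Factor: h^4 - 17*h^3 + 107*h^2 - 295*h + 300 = (h - 3)*(h^3 - 14*h^2 + 65*h - 100) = (h - 5)*(h - 3)*(h^2 - 9*h + 20) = (h - 5)^2*(h - 3)*(h - 4)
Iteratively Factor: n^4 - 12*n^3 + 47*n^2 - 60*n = (n - 3)*(n^3 - 9*n^2 + 20*n) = n*(n - 3)*(n^2 - 9*n + 20) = n*(n - 4)*(n - 3)*(n - 5)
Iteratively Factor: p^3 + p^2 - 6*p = (p + 3)*(p^2 - 2*p) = (p - 2)*(p + 3)*(p)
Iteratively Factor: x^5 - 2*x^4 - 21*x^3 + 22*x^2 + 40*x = (x + 4)*(x^4 - 6*x^3 + 3*x^2 + 10*x) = (x - 5)*(x + 4)*(x^3 - x^2 - 2*x) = (x - 5)*(x + 1)*(x + 4)*(x^2 - 2*x) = (x - 5)*(x - 2)*(x + 1)*(x + 4)*(x)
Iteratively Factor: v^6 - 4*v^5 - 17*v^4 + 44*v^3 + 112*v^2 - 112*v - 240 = (v - 2)*(v^5 - 2*v^4 - 21*v^3 + 2*v^2 + 116*v + 120) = (v - 2)*(v + 2)*(v^4 - 4*v^3 - 13*v^2 + 28*v + 60) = (v - 5)*(v - 2)*(v + 2)*(v^3 + v^2 - 8*v - 12) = (v - 5)*(v - 3)*(v - 2)*(v + 2)*(v^2 + 4*v + 4) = (v - 5)*(v - 3)*(v - 2)*(v + 2)^2*(v + 2)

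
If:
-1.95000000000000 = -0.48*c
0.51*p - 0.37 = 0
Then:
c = 4.06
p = 0.73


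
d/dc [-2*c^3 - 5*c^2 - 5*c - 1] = -6*c^2 - 10*c - 5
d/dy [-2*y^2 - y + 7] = -4*y - 1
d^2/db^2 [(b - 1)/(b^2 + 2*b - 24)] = 2*(4*(b - 1)*(b + 1)^2 - (3*b + 1)*(b^2 + 2*b - 24))/(b^2 + 2*b - 24)^3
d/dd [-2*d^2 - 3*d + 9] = -4*d - 3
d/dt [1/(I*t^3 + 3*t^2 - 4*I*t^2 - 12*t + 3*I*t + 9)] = (-3*I*t^2 - 6*t + 8*I*t + 12 - 3*I)/(I*t^3 + 3*t^2 - 4*I*t^2 - 12*t + 3*I*t + 9)^2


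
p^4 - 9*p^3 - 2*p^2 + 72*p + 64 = (p - 8)*(p - 4)*(p + 1)*(p + 2)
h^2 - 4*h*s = h*(h - 4*s)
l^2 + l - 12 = (l - 3)*(l + 4)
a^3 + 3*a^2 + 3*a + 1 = (a + 1)^3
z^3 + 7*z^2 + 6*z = z*(z + 1)*(z + 6)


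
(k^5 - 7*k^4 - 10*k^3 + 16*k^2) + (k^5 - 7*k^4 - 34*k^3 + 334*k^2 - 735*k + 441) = 2*k^5 - 14*k^4 - 44*k^3 + 350*k^2 - 735*k + 441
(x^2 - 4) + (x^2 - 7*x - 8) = 2*x^2 - 7*x - 12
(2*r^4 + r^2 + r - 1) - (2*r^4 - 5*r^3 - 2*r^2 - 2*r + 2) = 5*r^3 + 3*r^2 + 3*r - 3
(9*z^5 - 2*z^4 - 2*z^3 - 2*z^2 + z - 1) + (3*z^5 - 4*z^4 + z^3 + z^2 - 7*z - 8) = 12*z^5 - 6*z^4 - z^3 - z^2 - 6*z - 9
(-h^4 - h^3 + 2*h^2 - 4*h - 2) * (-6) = 6*h^4 + 6*h^3 - 12*h^2 + 24*h + 12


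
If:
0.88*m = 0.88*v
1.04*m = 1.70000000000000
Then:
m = 1.63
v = 1.63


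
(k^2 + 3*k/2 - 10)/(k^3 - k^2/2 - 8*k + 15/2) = (k + 4)/(k^2 + 2*k - 3)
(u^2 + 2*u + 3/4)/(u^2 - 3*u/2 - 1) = (u + 3/2)/(u - 2)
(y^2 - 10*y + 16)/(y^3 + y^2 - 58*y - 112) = (y - 2)/(y^2 + 9*y + 14)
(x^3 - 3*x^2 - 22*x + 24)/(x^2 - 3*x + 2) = (x^2 - 2*x - 24)/(x - 2)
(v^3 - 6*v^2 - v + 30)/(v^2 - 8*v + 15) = v + 2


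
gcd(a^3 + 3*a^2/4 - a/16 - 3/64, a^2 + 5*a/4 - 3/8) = a - 1/4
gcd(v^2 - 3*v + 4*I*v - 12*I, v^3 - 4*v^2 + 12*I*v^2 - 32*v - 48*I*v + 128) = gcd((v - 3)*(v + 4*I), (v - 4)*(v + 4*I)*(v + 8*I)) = v + 4*I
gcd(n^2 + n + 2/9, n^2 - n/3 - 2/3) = n + 2/3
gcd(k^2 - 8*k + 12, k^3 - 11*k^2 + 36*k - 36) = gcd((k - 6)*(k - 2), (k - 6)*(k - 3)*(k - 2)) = k^2 - 8*k + 12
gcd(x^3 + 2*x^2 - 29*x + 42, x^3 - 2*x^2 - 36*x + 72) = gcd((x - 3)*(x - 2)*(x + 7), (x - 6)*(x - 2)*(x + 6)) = x - 2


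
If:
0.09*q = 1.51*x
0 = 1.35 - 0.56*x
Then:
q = 40.45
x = 2.41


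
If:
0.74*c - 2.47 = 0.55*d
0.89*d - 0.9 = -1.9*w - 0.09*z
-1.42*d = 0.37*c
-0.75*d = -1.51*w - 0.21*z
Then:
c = 2.80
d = -0.73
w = 1.42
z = -12.83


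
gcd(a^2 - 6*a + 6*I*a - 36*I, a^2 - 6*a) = a - 6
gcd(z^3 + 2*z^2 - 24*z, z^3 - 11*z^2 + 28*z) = z^2 - 4*z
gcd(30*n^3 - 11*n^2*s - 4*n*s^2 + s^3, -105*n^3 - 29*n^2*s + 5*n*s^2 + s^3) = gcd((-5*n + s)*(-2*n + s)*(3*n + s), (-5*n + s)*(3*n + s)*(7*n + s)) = -15*n^2 - 2*n*s + s^2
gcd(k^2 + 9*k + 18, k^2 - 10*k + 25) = 1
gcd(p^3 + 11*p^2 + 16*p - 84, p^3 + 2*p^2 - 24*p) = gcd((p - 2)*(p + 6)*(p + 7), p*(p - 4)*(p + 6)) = p + 6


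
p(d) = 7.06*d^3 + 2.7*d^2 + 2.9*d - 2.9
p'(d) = 21.18*d^2 + 5.4*d + 2.9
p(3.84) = 447.81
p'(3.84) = 335.95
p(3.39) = 313.00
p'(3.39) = 264.61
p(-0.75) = -6.53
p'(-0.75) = 10.76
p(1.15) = 14.74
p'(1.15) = 37.12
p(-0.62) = -5.34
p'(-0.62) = 7.69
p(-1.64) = -31.54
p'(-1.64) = 51.01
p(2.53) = 136.05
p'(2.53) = 152.13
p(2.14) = 84.86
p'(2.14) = 111.45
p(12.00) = 12620.38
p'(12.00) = 3117.62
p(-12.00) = -11848.58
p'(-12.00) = 2988.02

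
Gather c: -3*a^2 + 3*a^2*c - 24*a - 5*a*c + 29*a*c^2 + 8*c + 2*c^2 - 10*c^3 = -3*a^2 - 24*a - 10*c^3 + c^2*(29*a + 2) + c*(3*a^2 - 5*a + 8)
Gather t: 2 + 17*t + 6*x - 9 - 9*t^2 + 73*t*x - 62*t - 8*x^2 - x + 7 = -9*t^2 + t*(73*x - 45) - 8*x^2 + 5*x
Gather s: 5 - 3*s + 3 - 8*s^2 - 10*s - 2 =-8*s^2 - 13*s + 6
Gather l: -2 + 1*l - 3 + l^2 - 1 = l^2 + l - 6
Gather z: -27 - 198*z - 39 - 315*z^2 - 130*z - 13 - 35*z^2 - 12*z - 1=-350*z^2 - 340*z - 80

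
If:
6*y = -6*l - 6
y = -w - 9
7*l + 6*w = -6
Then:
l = 42/13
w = -62/13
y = -55/13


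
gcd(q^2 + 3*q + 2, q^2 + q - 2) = q + 2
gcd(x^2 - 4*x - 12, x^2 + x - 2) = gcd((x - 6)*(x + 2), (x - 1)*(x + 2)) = x + 2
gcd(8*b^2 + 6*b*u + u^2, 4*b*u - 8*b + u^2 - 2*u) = 4*b + u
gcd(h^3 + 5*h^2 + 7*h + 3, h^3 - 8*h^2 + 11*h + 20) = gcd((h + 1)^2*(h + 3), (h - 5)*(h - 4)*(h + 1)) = h + 1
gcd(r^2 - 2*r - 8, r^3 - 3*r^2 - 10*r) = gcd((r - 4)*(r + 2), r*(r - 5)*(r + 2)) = r + 2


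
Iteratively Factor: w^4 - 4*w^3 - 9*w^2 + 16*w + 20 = (w + 1)*(w^3 - 5*w^2 - 4*w + 20) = (w + 1)*(w + 2)*(w^2 - 7*w + 10) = (w - 2)*(w + 1)*(w + 2)*(w - 5)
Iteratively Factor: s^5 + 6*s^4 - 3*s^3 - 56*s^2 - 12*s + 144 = (s - 2)*(s^4 + 8*s^3 + 13*s^2 - 30*s - 72) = (s - 2)*(s + 3)*(s^3 + 5*s^2 - 2*s - 24) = (s - 2)*(s + 3)^2*(s^2 + 2*s - 8) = (s - 2)^2*(s + 3)^2*(s + 4)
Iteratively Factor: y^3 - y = (y)*(y^2 - 1) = y*(y + 1)*(y - 1)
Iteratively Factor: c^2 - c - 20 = (c - 5)*(c + 4)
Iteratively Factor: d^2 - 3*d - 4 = (d + 1)*(d - 4)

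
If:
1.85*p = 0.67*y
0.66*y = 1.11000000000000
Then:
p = 0.61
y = 1.68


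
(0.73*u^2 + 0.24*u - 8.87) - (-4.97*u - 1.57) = 0.73*u^2 + 5.21*u - 7.3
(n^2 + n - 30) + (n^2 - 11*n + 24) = 2*n^2 - 10*n - 6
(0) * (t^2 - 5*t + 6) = 0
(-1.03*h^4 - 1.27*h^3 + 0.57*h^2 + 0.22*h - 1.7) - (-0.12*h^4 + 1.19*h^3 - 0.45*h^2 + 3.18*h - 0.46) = -0.91*h^4 - 2.46*h^3 + 1.02*h^2 - 2.96*h - 1.24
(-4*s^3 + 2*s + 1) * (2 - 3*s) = 12*s^4 - 8*s^3 - 6*s^2 + s + 2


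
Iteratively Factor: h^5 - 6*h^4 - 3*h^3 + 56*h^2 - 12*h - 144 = (h - 3)*(h^4 - 3*h^3 - 12*h^2 + 20*h + 48) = (h - 4)*(h - 3)*(h^3 + h^2 - 8*h - 12) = (h - 4)*(h - 3)^2*(h^2 + 4*h + 4) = (h - 4)*(h - 3)^2*(h + 2)*(h + 2)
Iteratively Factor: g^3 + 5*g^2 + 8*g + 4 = (g + 2)*(g^2 + 3*g + 2) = (g + 2)^2*(g + 1)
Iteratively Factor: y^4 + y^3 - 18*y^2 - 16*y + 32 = (y - 1)*(y^3 + 2*y^2 - 16*y - 32) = (y - 1)*(y + 4)*(y^2 - 2*y - 8) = (y - 4)*(y - 1)*(y + 4)*(y + 2)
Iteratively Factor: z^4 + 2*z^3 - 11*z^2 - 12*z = (z)*(z^3 + 2*z^2 - 11*z - 12) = z*(z - 3)*(z^2 + 5*z + 4) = z*(z - 3)*(z + 1)*(z + 4)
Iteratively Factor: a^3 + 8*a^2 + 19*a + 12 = (a + 3)*(a^2 + 5*a + 4) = (a + 3)*(a + 4)*(a + 1)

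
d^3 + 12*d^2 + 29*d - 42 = (d - 1)*(d + 6)*(d + 7)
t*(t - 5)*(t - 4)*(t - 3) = t^4 - 12*t^3 + 47*t^2 - 60*t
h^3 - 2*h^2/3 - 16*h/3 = h*(h - 8/3)*(h + 2)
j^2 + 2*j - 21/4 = (j - 3/2)*(j + 7/2)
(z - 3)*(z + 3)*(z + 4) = z^3 + 4*z^2 - 9*z - 36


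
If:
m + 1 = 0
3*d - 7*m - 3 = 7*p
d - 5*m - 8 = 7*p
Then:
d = -7/2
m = -1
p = -13/14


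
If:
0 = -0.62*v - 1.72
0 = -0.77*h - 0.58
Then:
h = -0.75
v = -2.77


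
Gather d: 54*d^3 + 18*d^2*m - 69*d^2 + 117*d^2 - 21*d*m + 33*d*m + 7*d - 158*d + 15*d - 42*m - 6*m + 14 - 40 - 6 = 54*d^3 + d^2*(18*m + 48) + d*(12*m - 136) - 48*m - 32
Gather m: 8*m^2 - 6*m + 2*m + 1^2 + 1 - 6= 8*m^2 - 4*m - 4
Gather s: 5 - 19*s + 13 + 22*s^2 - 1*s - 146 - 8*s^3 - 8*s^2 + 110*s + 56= -8*s^3 + 14*s^2 + 90*s - 72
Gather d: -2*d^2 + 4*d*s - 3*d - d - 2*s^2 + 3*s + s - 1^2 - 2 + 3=-2*d^2 + d*(4*s - 4) - 2*s^2 + 4*s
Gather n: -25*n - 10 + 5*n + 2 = -20*n - 8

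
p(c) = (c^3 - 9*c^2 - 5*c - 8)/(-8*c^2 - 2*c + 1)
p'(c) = (16*c + 2)*(c^3 - 9*c^2 - 5*c - 8)/(-8*c^2 - 2*c + 1)^2 + (3*c^2 - 18*c - 5)/(-8*c^2 - 2*c + 1) = (-8*c^4 - 4*c^3 - 19*c^2 - 146*c - 21)/(64*c^4 + 32*c^3 - 12*c^2 - 4*c + 1)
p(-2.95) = 1.55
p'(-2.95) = -0.07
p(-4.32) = 1.68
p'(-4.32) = -0.11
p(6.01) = 0.49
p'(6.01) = -0.14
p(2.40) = 1.16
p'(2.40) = -0.32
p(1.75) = 1.44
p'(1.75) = -0.59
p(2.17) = 1.24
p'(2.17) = -0.38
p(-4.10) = 1.66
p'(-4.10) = -0.11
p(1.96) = 1.33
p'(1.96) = -0.47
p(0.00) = -8.00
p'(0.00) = -21.00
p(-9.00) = 2.26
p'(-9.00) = -0.13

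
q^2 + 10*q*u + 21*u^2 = (q + 3*u)*(q + 7*u)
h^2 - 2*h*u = h*(h - 2*u)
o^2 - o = o*(o - 1)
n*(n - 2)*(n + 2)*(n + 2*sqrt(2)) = n^4 + 2*sqrt(2)*n^3 - 4*n^2 - 8*sqrt(2)*n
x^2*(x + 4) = x^3 + 4*x^2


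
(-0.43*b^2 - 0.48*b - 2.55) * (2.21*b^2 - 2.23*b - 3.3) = -0.9503*b^4 - 0.1019*b^3 - 3.1461*b^2 + 7.2705*b + 8.415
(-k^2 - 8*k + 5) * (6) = -6*k^2 - 48*k + 30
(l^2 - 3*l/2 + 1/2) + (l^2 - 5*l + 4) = 2*l^2 - 13*l/2 + 9/2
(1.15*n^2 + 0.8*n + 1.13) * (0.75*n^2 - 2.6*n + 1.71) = 0.8625*n^4 - 2.39*n^3 + 0.734*n^2 - 1.57*n + 1.9323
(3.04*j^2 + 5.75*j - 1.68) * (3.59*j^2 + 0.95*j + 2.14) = 10.9136*j^4 + 23.5305*j^3 + 5.9369*j^2 + 10.709*j - 3.5952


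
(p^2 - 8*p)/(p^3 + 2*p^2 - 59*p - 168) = p/(p^2 + 10*p + 21)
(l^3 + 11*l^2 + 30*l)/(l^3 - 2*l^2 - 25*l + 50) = l*(l + 6)/(l^2 - 7*l + 10)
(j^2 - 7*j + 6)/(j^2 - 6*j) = (j - 1)/j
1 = 1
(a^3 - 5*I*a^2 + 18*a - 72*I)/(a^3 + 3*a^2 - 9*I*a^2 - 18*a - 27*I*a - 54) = (a + 4*I)/(a + 3)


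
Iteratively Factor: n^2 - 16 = (n - 4)*(n + 4)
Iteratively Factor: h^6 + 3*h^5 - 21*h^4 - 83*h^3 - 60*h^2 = (h)*(h^5 + 3*h^4 - 21*h^3 - 83*h^2 - 60*h) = h*(h + 1)*(h^4 + 2*h^3 - 23*h^2 - 60*h) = h^2*(h + 1)*(h^3 + 2*h^2 - 23*h - 60) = h^2*(h + 1)*(h + 4)*(h^2 - 2*h - 15) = h^2*(h + 1)*(h + 3)*(h + 4)*(h - 5)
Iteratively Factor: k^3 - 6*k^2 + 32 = (k + 2)*(k^2 - 8*k + 16) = (k - 4)*(k + 2)*(k - 4)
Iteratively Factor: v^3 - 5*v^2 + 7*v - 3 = (v - 3)*(v^2 - 2*v + 1) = (v - 3)*(v - 1)*(v - 1)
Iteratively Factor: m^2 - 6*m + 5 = (m - 5)*(m - 1)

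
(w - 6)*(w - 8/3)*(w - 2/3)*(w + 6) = w^4 - 10*w^3/3 - 308*w^2/9 + 120*w - 64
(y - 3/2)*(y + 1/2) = y^2 - y - 3/4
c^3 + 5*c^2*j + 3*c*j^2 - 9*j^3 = (c - j)*(c + 3*j)^2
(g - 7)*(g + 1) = g^2 - 6*g - 7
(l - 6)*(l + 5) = l^2 - l - 30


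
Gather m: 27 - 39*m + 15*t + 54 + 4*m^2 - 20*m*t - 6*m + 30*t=4*m^2 + m*(-20*t - 45) + 45*t + 81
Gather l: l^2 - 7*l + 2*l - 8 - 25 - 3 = l^2 - 5*l - 36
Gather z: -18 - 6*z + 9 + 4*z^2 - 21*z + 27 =4*z^2 - 27*z + 18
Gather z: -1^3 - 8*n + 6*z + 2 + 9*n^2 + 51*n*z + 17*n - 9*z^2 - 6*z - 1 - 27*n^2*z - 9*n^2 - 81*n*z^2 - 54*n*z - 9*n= z^2*(-81*n - 9) + z*(-27*n^2 - 3*n)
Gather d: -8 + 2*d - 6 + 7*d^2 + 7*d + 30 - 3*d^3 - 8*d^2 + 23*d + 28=-3*d^3 - d^2 + 32*d + 44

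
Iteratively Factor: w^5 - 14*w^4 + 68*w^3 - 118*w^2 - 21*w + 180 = (w - 5)*(w^4 - 9*w^3 + 23*w^2 - 3*w - 36) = (w - 5)*(w - 4)*(w^3 - 5*w^2 + 3*w + 9) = (w - 5)*(w - 4)*(w - 3)*(w^2 - 2*w - 3) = (w - 5)*(w - 4)*(w - 3)*(w + 1)*(w - 3)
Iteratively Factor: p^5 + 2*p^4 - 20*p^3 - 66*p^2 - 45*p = (p + 1)*(p^4 + p^3 - 21*p^2 - 45*p) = p*(p + 1)*(p^3 + p^2 - 21*p - 45) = p*(p - 5)*(p + 1)*(p^2 + 6*p + 9) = p*(p - 5)*(p + 1)*(p + 3)*(p + 3)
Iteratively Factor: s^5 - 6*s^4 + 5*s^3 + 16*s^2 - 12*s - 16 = (s - 2)*(s^4 - 4*s^3 - 3*s^2 + 10*s + 8) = (s - 2)*(s + 1)*(s^3 - 5*s^2 + 2*s + 8) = (s - 2)^2*(s + 1)*(s^2 - 3*s - 4) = (s - 4)*(s - 2)^2*(s + 1)*(s + 1)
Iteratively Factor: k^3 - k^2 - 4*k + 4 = (k + 2)*(k^2 - 3*k + 2) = (k - 2)*(k + 2)*(k - 1)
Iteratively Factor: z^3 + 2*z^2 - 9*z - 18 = (z + 3)*(z^2 - z - 6) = (z - 3)*(z + 3)*(z + 2)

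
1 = 1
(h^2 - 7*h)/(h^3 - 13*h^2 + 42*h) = 1/(h - 6)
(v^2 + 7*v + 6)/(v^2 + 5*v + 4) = (v + 6)/(v + 4)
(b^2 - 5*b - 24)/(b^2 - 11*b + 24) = (b + 3)/(b - 3)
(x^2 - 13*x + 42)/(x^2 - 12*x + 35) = (x - 6)/(x - 5)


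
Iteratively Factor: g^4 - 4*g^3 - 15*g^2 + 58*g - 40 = (g - 1)*(g^3 - 3*g^2 - 18*g + 40) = (g - 5)*(g - 1)*(g^2 + 2*g - 8) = (g - 5)*(g - 2)*(g - 1)*(g + 4)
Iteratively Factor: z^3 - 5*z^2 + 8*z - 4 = (z - 2)*(z^2 - 3*z + 2) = (z - 2)*(z - 1)*(z - 2)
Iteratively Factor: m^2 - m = (m)*(m - 1)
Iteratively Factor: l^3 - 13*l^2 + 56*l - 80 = (l - 4)*(l^2 - 9*l + 20) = (l - 5)*(l - 4)*(l - 4)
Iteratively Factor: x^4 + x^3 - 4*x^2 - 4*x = (x - 2)*(x^3 + 3*x^2 + 2*x) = (x - 2)*(x + 2)*(x^2 + x) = (x - 2)*(x + 1)*(x + 2)*(x)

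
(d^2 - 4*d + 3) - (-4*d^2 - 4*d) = 5*d^2 + 3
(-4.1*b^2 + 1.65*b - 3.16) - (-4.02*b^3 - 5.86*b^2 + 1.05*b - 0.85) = 4.02*b^3 + 1.76*b^2 + 0.6*b - 2.31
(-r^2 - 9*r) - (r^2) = -2*r^2 - 9*r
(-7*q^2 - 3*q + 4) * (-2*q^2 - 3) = 14*q^4 + 6*q^3 + 13*q^2 + 9*q - 12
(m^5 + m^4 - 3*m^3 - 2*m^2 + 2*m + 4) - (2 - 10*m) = m^5 + m^4 - 3*m^3 - 2*m^2 + 12*m + 2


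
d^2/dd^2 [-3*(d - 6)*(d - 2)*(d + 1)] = 42 - 18*d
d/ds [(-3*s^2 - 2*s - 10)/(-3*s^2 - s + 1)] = 3*(-s^2 - 22*s - 4)/(9*s^4 + 6*s^3 - 5*s^2 - 2*s + 1)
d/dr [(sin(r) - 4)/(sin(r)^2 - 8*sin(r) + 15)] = (8*sin(r) + cos(r)^2 - 18)*cos(r)/(sin(r)^2 - 8*sin(r) + 15)^2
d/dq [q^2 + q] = 2*q + 1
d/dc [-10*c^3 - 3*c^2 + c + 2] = -30*c^2 - 6*c + 1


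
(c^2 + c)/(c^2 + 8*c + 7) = c/(c + 7)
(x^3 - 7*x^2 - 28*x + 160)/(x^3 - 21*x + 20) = (x - 8)/(x - 1)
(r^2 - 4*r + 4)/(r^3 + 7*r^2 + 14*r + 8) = (r^2 - 4*r + 4)/(r^3 + 7*r^2 + 14*r + 8)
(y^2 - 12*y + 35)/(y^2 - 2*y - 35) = (y - 5)/(y + 5)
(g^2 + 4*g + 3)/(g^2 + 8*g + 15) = (g + 1)/(g + 5)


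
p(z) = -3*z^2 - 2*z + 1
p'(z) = -6*z - 2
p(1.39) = -7.58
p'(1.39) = -10.34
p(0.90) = -3.23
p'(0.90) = -7.40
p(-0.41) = 1.32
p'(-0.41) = 0.46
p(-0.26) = 1.32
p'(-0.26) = -0.44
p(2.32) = -19.79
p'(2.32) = -15.92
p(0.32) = 0.05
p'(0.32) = -3.92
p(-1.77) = -4.86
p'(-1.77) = 8.62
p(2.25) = -18.69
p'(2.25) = -15.50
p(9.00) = -260.00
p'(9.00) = -56.00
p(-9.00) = -224.00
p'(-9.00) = 52.00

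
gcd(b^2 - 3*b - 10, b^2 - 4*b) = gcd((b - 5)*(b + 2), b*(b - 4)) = 1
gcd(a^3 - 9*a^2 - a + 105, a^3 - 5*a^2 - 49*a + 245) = a^2 - 12*a + 35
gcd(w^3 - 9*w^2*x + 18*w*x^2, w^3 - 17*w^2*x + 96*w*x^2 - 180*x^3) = -w + 6*x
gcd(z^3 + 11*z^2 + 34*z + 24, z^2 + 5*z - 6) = z + 6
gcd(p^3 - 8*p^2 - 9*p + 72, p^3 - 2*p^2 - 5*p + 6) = p - 3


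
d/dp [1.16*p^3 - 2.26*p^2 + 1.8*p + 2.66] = 3.48*p^2 - 4.52*p + 1.8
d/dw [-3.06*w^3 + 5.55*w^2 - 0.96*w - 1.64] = -9.18*w^2 + 11.1*w - 0.96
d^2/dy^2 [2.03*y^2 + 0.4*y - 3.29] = 4.06000000000000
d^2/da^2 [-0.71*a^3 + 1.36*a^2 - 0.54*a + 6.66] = 2.72 - 4.26*a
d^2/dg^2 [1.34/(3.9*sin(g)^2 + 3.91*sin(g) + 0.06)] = (-81.5256*sin(g)^4 - 61.30098*sin(g)^3 + 103.056586*sin(g)^2 + 122.916324*sin(g) + 40.344988)/(3.9*sin(g)^2 + 3.91*sin(g) + 0.06)^3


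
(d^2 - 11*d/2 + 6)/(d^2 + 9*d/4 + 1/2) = 2*(2*d^2 - 11*d + 12)/(4*d^2 + 9*d + 2)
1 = 1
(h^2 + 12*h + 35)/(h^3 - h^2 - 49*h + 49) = (h + 5)/(h^2 - 8*h + 7)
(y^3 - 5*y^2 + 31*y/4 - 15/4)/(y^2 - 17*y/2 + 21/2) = (2*y^2 - 7*y + 5)/(2*(y - 7))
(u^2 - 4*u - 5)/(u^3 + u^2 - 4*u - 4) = (u - 5)/(u^2 - 4)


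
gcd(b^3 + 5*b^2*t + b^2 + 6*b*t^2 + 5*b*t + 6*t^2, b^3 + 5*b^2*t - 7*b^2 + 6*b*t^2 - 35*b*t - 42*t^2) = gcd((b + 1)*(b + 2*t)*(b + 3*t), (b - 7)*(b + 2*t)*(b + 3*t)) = b^2 + 5*b*t + 6*t^2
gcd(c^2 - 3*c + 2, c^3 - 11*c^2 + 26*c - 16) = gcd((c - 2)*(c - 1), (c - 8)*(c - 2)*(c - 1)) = c^2 - 3*c + 2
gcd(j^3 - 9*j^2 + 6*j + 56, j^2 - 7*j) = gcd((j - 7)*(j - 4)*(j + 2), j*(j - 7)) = j - 7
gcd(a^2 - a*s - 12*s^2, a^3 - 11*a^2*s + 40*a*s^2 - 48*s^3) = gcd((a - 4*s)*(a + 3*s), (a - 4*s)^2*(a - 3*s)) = -a + 4*s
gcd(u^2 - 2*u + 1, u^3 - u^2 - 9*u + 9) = u - 1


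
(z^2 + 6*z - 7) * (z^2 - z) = z^4 + 5*z^3 - 13*z^2 + 7*z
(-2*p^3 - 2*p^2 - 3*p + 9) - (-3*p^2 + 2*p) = -2*p^3 + p^2 - 5*p + 9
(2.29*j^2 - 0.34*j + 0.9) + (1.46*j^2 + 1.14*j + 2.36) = 3.75*j^2 + 0.8*j + 3.26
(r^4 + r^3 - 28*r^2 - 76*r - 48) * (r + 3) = r^5 + 4*r^4 - 25*r^3 - 160*r^2 - 276*r - 144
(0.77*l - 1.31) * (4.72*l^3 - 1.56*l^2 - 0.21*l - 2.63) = 3.6344*l^4 - 7.3844*l^3 + 1.8819*l^2 - 1.75*l + 3.4453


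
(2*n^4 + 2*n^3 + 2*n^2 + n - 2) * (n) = 2*n^5 + 2*n^4 + 2*n^3 + n^2 - 2*n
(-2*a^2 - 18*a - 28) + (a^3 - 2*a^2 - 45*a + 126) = a^3 - 4*a^2 - 63*a + 98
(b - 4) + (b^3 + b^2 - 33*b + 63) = b^3 + b^2 - 32*b + 59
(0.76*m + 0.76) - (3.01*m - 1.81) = 2.57 - 2.25*m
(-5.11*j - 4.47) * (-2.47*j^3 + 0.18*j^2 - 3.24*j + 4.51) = 12.6217*j^4 + 10.1211*j^3 + 15.7518*j^2 - 8.5633*j - 20.1597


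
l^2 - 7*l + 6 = (l - 6)*(l - 1)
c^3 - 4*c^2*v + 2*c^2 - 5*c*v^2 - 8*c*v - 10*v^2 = (c + 2)*(c - 5*v)*(c + v)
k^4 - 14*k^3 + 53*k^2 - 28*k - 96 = (k - 8)*(k - 4)*(k - 3)*(k + 1)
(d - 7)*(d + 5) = d^2 - 2*d - 35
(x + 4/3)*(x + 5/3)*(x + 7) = x^3 + 10*x^2 + 209*x/9 + 140/9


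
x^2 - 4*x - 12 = (x - 6)*(x + 2)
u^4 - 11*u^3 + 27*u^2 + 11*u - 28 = (u - 7)*(u - 4)*(u - 1)*(u + 1)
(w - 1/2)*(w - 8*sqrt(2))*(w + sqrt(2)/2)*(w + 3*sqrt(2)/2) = w^4 - 6*sqrt(2)*w^3 - w^3/2 - 61*w^2/2 + 3*sqrt(2)*w^2 - 12*sqrt(2)*w + 61*w/4 + 6*sqrt(2)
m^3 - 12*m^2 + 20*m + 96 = (m - 8)*(m - 6)*(m + 2)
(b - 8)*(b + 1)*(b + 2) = b^3 - 5*b^2 - 22*b - 16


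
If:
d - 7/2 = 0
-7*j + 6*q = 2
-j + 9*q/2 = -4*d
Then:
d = 7/2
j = -62/17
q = -200/51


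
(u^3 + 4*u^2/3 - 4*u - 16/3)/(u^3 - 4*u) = (u + 4/3)/u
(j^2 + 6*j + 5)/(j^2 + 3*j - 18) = (j^2 + 6*j + 5)/(j^2 + 3*j - 18)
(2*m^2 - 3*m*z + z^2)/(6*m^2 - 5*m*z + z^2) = (-m + z)/(-3*m + z)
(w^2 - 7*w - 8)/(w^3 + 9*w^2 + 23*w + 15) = (w - 8)/(w^2 + 8*w + 15)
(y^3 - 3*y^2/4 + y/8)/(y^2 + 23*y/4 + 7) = y*(8*y^2 - 6*y + 1)/(2*(4*y^2 + 23*y + 28))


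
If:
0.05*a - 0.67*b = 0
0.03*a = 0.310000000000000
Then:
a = 10.33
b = 0.77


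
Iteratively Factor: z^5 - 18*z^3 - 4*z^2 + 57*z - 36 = (z - 4)*(z^4 + 4*z^3 - 2*z^2 - 12*z + 9) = (z - 4)*(z + 3)*(z^3 + z^2 - 5*z + 3) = (z - 4)*(z - 1)*(z + 3)*(z^2 + 2*z - 3) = (z - 4)*(z - 1)*(z + 3)^2*(z - 1)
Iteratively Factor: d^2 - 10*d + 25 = (d - 5)*(d - 5)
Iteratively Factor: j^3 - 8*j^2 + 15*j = (j - 3)*(j^2 - 5*j) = j*(j - 3)*(j - 5)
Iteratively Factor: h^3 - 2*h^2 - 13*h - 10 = (h + 2)*(h^2 - 4*h - 5) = (h + 1)*(h + 2)*(h - 5)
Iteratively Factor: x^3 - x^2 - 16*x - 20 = (x - 5)*(x^2 + 4*x + 4) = (x - 5)*(x + 2)*(x + 2)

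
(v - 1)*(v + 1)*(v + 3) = v^3 + 3*v^2 - v - 3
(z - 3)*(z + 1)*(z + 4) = z^3 + 2*z^2 - 11*z - 12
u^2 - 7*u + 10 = (u - 5)*(u - 2)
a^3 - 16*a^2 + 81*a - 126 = (a - 7)*(a - 6)*(a - 3)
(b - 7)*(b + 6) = b^2 - b - 42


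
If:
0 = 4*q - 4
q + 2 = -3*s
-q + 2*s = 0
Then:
No Solution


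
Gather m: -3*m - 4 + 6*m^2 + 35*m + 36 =6*m^2 + 32*m + 32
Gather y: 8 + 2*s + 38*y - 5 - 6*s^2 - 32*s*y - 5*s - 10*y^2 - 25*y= -6*s^2 - 3*s - 10*y^2 + y*(13 - 32*s) + 3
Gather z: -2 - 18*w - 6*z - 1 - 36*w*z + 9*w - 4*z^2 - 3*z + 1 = -9*w - 4*z^2 + z*(-36*w - 9) - 2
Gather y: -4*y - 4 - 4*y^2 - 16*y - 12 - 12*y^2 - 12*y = -16*y^2 - 32*y - 16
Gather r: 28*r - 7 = 28*r - 7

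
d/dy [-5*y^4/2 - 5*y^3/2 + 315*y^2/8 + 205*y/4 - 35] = -10*y^3 - 15*y^2/2 + 315*y/4 + 205/4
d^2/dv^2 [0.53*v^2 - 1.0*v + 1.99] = 1.06000000000000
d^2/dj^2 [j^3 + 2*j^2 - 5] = 6*j + 4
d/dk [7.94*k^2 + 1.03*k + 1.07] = 15.88*k + 1.03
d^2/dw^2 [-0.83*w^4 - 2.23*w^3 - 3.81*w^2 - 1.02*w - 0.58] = -9.96*w^2 - 13.38*w - 7.62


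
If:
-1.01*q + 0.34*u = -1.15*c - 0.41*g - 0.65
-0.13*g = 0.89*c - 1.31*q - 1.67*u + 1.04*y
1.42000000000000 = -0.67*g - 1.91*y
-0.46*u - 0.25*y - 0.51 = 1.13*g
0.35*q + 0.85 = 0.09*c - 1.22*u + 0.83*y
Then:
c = 8.27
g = 1.27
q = 9.37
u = -3.58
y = -1.19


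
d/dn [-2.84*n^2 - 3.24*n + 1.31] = -5.68*n - 3.24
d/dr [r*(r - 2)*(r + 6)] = 3*r^2 + 8*r - 12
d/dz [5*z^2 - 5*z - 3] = 10*z - 5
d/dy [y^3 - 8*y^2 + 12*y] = 3*y^2 - 16*y + 12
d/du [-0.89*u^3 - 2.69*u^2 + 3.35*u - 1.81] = -2.67*u^2 - 5.38*u + 3.35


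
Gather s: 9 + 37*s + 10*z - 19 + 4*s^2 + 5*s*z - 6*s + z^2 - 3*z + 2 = 4*s^2 + s*(5*z + 31) + z^2 + 7*z - 8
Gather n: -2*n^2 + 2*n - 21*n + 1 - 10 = -2*n^2 - 19*n - 9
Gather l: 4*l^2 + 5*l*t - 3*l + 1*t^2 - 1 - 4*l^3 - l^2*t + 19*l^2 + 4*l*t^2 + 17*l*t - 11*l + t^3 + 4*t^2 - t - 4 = -4*l^3 + l^2*(23 - t) + l*(4*t^2 + 22*t - 14) + t^3 + 5*t^2 - t - 5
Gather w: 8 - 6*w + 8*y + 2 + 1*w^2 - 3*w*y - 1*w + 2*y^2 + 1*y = w^2 + w*(-3*y - 7) + 2*y^2 + 9*y + 10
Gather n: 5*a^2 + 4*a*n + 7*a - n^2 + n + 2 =5*a^2 + 7*a - n^2 + n*(4*a + 1) + 2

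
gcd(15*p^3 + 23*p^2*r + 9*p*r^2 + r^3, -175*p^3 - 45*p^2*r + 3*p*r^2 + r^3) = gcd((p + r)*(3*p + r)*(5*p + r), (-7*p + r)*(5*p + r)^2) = 5*p + r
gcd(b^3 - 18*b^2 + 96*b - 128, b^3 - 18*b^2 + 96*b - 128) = b^3 - 18*b^2 + 96*b - 128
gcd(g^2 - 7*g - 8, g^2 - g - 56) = g - 8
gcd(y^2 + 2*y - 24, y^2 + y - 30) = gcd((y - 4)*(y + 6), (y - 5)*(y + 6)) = y + 6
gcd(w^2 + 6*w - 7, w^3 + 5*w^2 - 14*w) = w + 7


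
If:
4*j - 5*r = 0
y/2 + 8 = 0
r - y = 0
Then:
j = -20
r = -16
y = -16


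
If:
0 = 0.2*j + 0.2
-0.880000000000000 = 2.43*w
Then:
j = -1.00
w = -0.36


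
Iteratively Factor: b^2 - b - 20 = (b - 5)*(b + 4)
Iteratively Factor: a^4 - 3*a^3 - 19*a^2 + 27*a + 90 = (a + 3)*(a^3 - 6*a^2 - a + 30) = (a + 2)*(a + 3)*(a^2 - 8*a + 15) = (a - 3)*(a + 2)*(a + 3)*(a - 5)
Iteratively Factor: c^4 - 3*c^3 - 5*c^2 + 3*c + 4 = (c + 1)*(c^3 - 4*c^2 - c + 4) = (c + 1)^2*(c^2 - 5*c + 4) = (c - 1)*(c + 1)^2*(c - 4)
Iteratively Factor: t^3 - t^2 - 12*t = (t)*(t^2 - t - 12) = t*(t + 3)*(t - 4)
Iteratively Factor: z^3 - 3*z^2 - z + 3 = (z - 1)*(z^2 - 2*z - 3) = (z - 1)*(z + 1)*(z - 3)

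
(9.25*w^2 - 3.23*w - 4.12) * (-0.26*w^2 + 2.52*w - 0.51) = -2.405*w^4 + 24.1498*w^3 - 11.7859*w^2 - 8.7351*w + 2.1012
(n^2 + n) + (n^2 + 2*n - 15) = 2*n^2 + 3*n - 15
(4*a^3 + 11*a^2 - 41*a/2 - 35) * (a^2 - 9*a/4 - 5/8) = 4*a^5 + 2*a^4 - 191*a^3/4 + 17*a^2/4 + 1465*a/16 + 175/8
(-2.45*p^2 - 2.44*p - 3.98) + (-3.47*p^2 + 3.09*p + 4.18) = -5.92*p^2 + 0.65*p + 0.2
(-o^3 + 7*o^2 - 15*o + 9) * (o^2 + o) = -o^5 + 6*o^4 - 8*o^3 - 6*o^2 + 9*o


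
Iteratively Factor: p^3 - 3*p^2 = (p)*(p^2 - 3*p) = p^2*(p - 3)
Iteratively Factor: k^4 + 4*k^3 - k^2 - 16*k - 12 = (k + 2)*(k^3 + 2*k^2 - 5*k - 6) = (k + 1)*(k + 2)*(k^2 + k - 6) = (k + 1)*(k + 2)*(k + 3)*(k - 2)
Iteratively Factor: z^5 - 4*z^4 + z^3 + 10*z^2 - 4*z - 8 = (z - 2)*(z^4 - 2*z^3 - 3*z^2 + 4*z + 4) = (z - 2)^2*(z^3 - 3*z - 2) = (z - 2)^3*(z^2 + 2*z + 1) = (z - 2)^3*(z + 1)*(z + 1)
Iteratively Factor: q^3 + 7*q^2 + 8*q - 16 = (q + 4)*(q^2 + 3*q - 4) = (q + 4)^2*(q - 1)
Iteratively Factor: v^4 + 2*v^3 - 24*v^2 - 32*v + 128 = (v - 4)*(v^3 + 6*v^2 - 32) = (v - 4)*(v + 4)*(v^2 + 2*v - 8) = (v - 4)*(v - 2)*(v + 4)*(v + 4)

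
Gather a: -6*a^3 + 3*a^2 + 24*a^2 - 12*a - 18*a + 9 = -6*a^3 + 27*a^2 - 30*a + 9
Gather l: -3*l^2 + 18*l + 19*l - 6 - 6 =-3*l^2 + 37*l - 12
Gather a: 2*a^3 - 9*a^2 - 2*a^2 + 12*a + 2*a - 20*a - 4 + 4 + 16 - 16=2*a^3 - 11*a^2 - 6*a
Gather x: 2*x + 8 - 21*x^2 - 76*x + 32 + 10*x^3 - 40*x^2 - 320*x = 10*x^3 - 61*x^2 - 394*x + 40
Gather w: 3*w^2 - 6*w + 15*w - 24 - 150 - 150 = 3*w^2 + 9*w - 324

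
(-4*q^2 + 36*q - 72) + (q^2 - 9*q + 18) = -3*q^2 + 27*q - 54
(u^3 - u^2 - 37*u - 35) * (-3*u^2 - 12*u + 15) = -3*u^5 - 9*u^4 + 138*u^3 + 534*u^2 - 135*u - 525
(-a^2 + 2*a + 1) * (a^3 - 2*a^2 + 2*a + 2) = -a^5 + 4*a^4 - 5*a^3 + 6*a + 2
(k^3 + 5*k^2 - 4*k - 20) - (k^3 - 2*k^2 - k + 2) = 7*k^2 - 3*k - 22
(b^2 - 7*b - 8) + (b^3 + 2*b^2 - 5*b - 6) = b^3 + 3*b^2 - 12*b - 14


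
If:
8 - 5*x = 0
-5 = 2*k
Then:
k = -5/2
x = 8/5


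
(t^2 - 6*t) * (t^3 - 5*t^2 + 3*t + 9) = t^5 - 11*t^4 + 33*t^3 - 9*t^2 - 54*t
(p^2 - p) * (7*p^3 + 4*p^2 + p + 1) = 7*p^5 - 3*p^4 - 3*p^3 - p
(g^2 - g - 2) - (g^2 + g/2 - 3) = 1 - 3*g/2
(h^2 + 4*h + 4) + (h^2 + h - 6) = 2*h^2 + 5*h - 2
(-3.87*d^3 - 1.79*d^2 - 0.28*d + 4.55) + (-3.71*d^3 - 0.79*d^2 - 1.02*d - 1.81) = -7.58*d^3 - 2.58*d^2 - 1.3*d + 2.74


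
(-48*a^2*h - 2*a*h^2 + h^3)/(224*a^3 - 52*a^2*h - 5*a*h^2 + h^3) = h*(-6*a - h)/(28*a^2 - 3*a*h - h^2)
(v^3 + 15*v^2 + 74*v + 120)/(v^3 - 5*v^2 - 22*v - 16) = (v^3 + 15*v^2 + 74*v + 120)/(v^3 - 5*v^2 - 22*v - 16)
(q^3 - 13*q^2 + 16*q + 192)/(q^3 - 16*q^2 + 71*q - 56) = (q^2 - 5*q - 24)/(q^2 - 8*q + 7)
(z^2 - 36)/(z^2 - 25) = (z^2 - 36)/(z^2 - 25)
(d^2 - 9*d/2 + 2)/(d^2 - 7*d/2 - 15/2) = (-2*d^2 + 9*d - 4)/(-2*d^2 + 7*d + 15)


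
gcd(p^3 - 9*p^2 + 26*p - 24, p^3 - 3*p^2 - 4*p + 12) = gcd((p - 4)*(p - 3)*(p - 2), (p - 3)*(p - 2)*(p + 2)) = p^2 - 5*p + 6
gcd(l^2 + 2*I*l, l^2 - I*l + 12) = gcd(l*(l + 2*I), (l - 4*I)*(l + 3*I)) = 1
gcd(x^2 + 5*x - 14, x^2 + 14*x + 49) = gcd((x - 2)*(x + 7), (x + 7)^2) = x + 7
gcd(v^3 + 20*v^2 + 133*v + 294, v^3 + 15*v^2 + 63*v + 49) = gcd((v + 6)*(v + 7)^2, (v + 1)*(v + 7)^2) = v^2 + 14*v + 49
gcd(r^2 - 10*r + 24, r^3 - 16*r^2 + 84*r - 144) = r^2 - 10*r + 24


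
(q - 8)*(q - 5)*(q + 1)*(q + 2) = q^4 - 10*q^3 + 3*q^2 + 94*q + 80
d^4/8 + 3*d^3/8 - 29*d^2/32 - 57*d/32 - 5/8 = (d/4 + 1)*(d/2 + 1/2)*(d - 5/2)*(d + 1/2)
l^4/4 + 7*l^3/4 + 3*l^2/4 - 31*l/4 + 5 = (l/4 + 1)*(l - 1)^2*(l + 5)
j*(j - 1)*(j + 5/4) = j^3 + j^2/4 - 5*j/4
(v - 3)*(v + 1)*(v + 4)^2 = v^4 + 6*v^3 - 3*v^2 - 56*v - 48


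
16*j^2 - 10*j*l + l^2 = (-8*j + l)*(-2*j + l)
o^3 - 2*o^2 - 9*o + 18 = (o - 3)*(o - 2)*(o + 3)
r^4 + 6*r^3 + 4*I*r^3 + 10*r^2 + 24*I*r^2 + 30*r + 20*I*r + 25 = (r + 5)*(r + 5*I)*(-I*r - I)*(I*r + 1)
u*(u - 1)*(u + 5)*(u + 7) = u^4 + 11*u^3 + 23*u^2 - 35*u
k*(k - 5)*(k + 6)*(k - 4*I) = k^4 + k^3 - 4*I*k^3 - 30*k^2 - 4*I*k^2 + 120*I*k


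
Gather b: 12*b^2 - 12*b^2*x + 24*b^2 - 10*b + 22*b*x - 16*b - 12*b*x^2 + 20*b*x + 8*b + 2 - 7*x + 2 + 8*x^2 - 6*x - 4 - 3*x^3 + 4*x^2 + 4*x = b^2*(36 - 12*x) + b*(-12*x^2 + 42*x - 18) - 3*x^3 + 12*x^2 - 9*x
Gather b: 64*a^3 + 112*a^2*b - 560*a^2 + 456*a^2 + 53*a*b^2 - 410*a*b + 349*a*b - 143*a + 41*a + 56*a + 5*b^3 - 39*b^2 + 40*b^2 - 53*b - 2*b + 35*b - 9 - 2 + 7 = 64*a^3 - 104*a^2 - 46*a + 5*b^3 + b^2*(53*a + 1) + b*(112*a^2 - 61*a - 20) - 4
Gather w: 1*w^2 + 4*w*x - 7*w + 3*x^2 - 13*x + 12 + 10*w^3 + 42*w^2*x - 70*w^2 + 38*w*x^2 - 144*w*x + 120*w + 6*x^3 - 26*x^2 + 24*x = 10*w^3 + w^2*(42*x - 69) + w*(38*x^2 - 140*x + 113) + 6*x^3 - 23*x^2 + 11*x + 12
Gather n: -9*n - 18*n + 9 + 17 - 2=24 - 27*n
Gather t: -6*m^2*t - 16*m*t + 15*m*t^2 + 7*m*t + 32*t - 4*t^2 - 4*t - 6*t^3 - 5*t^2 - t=-6*t^3 + t^2*(15*m - 9) + t*(-6*m^2 - 9*m + 27)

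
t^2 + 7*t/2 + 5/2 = (t + 1)*(t + 5/2)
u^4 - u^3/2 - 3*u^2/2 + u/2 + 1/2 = (u - 1)^2*(u + 1/2)*(u + 1)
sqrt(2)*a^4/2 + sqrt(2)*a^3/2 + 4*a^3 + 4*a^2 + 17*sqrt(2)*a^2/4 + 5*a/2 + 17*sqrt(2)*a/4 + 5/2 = (a + 1)*(a + sqrt(2)/2)*(a + 5*sqrt(2)/2)*(sqrt(2)*a/2 + 1)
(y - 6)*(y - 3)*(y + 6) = y^3 - 3*y^2 - 36*y + 108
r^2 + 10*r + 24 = (r + 4)*(r + 6)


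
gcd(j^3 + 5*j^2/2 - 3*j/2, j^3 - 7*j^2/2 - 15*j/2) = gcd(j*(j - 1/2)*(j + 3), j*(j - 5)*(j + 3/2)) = j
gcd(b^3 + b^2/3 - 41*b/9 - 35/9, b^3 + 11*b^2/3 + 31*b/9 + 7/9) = b + 1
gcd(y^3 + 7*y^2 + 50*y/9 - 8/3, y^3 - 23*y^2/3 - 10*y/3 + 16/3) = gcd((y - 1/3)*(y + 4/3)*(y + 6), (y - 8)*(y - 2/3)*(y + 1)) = 1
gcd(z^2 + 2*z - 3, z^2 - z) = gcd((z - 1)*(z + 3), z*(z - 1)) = z - 1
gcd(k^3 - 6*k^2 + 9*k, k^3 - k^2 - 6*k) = k^2 - 3*k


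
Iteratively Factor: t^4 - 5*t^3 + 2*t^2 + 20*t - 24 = (t + 2)*(t^3 - 7*t^2 + 16*t - 12) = (t - 2)*(t + 2)*(t^2 - 5*t + 6) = (t - 3)*(t - 2)*(t + 2)*(t - 2)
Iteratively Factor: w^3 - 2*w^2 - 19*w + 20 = (w + 4)*(w^2 - 6*w + 5) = (w - 5)*(w + 4)*(w - 1)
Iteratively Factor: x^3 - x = (x)*(x^2 - 1) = x*(x + 1)*(x - 1)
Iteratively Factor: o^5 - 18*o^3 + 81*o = (o + 3)*(o^4 - 3*o^3 - 9*o^2 + 27*o) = o*(o + 3)*(o^3 - 3*o^2 - 9*o + 27) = o*(o - 3)*(o + 3)*(o^2 - 9) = o*(o - 3)*(o + 3)^2*(o - 3)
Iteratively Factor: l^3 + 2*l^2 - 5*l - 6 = (l + 1)*(l^2 + l - 6) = (l + 1)*(l + 3)*(l - 2)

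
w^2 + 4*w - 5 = (w - 1)*(w + 5)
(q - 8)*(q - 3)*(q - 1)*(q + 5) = q^4 - 7*q^3 - 25*q^2 + 151*q - 120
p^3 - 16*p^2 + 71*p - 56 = (p - 8)*(p - 7)*(p - 1)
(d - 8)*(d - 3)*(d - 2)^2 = d^4 - 15*d^3 + 72*d^2 - 140*d + 96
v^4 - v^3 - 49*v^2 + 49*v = v*(v - 7)*(v - 1)*(v + 7)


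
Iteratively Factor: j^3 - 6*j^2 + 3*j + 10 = (j - 5)*(j^2 - j - 2) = (j - 5)*(j - 2)*(j + 1)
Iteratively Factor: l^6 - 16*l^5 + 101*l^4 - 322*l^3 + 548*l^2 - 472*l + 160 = (l - 2)*(l^5 - 14*l^4 + 73*l^3 - 176*l^2 + 196*l - 80) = (l - 2)^2*(l^4 - 12*l^3 + 49*l^2 - 78*l + 40) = (l - 5)*(l - 2)^2*(l^3 - 7*l^2 + 14*l - 8) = (l - 5)*(l - 2)^3*(l^2 - 5*l + 4) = (l - 5)*(l - 2)^3*(l - 1)*(l - 4)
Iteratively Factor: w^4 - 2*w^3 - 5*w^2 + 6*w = (w + 2)*(w^3 - 4*w^2 + 3*w) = (w - 1)*(w + 2)*(w^2 - 3*w) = w*(w - 1)*(w + 2)*(w - 3)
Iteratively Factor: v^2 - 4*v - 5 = (v + 1)*(v - 5)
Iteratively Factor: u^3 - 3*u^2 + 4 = (u - 2)*(u^2 - u - 2) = (u - 2)^2*(u + 1)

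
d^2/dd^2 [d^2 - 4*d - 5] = 2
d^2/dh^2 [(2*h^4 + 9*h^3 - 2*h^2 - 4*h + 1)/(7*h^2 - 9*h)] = 2*(98*h^6 - 378*h^5 + 486*h^4 + 407*h^3 + 147*h^2 - 189*h + 81)/(h^3*(343*h^3 - 1323*h^2 + 1701*h - 729))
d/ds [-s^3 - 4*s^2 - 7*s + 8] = -3*s^2 - 8*s - 7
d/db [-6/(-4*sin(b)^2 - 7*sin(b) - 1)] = -6*(8*sin(b) + 7)*cos(b)/(4*sin(b)^2 + 7*sin(b) + 1)^2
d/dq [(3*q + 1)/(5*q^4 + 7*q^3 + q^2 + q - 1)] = (15*q^4 + 21*q^3 + 3*q^2 + 3*q - (3*q + 1)*(20*q^3 + 21*q^2 + 2*q + 1) - 3)/(5*q^4 + 7*q^3 + q^2 + q - 1)^2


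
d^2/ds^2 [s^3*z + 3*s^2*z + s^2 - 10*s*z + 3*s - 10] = 6*s*z + 6*z + 2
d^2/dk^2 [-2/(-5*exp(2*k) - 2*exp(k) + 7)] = 4*(4*(5*exp(k) + 1)^2*exp(k) - (10*exp(k) + 1)*(5*exp(2*k) + 2*exp(k) - 7))*exp(k)/(5*exp(2*k) + 2*exp(k) - 7)^3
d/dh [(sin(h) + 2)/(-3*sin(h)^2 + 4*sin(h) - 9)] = (3*sin(h)^2 + 12*sin(h) - 17)*cos(h)/(3*sin(h)^2 - 4*sin(h) + 9)^2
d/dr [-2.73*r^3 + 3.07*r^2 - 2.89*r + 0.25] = -8.19*r^2 + 6.14*r - 2.89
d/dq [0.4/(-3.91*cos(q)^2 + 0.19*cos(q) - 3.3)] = (0.076 - 3.128*cos(q))*sin(q)/(3.91*cos(q)^2 - 0.19*cos(q) + 3.3)^2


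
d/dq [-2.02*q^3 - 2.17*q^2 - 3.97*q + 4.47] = -6.06*q^2 - 4.34*q - 3.97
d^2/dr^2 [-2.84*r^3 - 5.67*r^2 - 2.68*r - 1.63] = -17.04*r - 11.34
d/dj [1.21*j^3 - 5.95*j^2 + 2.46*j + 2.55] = 3.63*j^2 - 11.9*j + 2.46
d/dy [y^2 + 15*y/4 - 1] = 2*y + 15/4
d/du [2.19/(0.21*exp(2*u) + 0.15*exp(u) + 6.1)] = (-0.9198*exp(u) - 0.3285)*exp(u)/(0.21*exp(2*u) + 0.15*exp(u) + 6.1)^2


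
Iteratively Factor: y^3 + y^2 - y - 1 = (y + 1)*(y^2 - 1) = (y - 1)*(y + 1)*(y + 1)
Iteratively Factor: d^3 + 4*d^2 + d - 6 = (d + 3)*(d^2 + d - 2) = (d + 2)*(d + 3)*(d - 1)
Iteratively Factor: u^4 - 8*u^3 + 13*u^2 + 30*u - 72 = (u - 4)*(u^3 - 4*u^2 - 3*u + 18) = (u - 4)*(u + 2)*(u^2 - 6*u + 9) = (u - 4)*(u - 3)*(u + 2)*(u - 3)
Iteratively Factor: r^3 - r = (r)*(r^2 - 1) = r*(r + 1)*(r - 1)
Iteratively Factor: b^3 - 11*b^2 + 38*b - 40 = (b - 2)*(b^2 - 9*b + 20) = (b - 5)*(b - 2)*(b - 4)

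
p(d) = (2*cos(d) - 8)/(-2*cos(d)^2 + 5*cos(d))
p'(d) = (-4*sin(d)*cos(d) + 5*sin(d))*(2*cos(d) - 8)/(-2*cos(d)^2 + 5*cos(d))^2 - 2*sin(d)/(-2*cos(d)^2 + 5*cos(d))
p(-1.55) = -77.18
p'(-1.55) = 3699.17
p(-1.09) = -3.75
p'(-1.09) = 6.50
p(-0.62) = -2.32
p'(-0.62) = 1.28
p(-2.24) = 2.39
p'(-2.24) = 3.21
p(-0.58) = -2.27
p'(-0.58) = 1.13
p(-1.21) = -4.81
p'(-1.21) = 11.89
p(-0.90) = -2.89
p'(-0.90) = 3.11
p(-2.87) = 1.49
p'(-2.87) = 0.45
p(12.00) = -2.26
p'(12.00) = 1.09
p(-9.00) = 1.58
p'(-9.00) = 0.77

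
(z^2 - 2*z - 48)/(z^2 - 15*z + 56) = (z + 6)/(z - 7)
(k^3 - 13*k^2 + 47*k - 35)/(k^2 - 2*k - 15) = (k^2 - 8*k + 7)/(k + 3)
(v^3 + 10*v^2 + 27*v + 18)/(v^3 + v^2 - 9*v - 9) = (v + 6)/(v - 3)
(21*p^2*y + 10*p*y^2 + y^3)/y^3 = 21*p^2/y^2 + 10*p/y + 1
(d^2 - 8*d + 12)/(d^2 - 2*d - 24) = (d - 2)/(d + 4)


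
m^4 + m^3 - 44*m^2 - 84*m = m*(m - 7)*(m + 2)*(m + 6)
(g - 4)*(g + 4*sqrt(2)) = g^2 - 4*g + 4*sqrt(2)*g - 16*sqrt(2)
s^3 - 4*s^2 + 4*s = s*(s - 2)^2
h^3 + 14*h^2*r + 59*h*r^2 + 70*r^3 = (h + 2*r)*(h + 5*r)*(h + 7*r)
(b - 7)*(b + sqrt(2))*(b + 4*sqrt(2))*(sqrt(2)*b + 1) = sqrt(2)*b^4 - 7*sqrt(2)*b^3 + 11*b^3 - 77*b^2 + 13*sqrt(2)*b^2 - 91*sqrt(2)*b + 8*b - 56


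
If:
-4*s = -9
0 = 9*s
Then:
No Solution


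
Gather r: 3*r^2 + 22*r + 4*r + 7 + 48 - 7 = 3*r^2 + 26*r + 48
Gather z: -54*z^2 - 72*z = -54*z^2 - 72*z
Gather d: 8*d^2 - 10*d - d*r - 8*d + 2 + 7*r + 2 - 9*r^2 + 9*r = 8*d^2 + d*(-r - 18) - 9*r^2 + 16*r + 4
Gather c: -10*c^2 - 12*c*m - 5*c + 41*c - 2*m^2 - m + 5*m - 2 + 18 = -10*c^2 + c*(36 - 12*m) - 2*m^2 + 4*m + 16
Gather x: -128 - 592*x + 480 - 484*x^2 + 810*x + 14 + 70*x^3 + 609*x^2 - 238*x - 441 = 70*x^3 + 125*x^2 - 20*x - 75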